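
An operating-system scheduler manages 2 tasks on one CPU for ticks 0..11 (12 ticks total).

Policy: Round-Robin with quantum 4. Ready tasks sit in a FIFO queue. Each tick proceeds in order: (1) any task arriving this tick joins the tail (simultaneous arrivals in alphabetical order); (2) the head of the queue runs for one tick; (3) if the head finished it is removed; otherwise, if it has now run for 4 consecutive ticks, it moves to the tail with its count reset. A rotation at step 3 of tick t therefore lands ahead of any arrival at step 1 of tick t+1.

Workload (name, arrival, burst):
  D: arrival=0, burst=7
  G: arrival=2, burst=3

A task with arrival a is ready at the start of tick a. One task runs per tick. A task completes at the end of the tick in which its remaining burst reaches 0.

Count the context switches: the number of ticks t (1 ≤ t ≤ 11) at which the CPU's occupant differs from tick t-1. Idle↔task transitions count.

context switches = 3

t=0: queue=[D] q_used=0 → run D
t=1: queue=[D] q_used=1 → run D
t=2: queue=[D,G] q_used=2 → run D
t=3: queue=[D,G] q_used=3 → run D
t=4: queue=[G,D] q_used=0 → run G
t=5: queue=[G,D] q_used=1 → run G
t=6: queue=[G,D] q_used=2 → run G
t=7: queue=[D] q_used=0 → run D
t=8: queue=[D] q_used=1 → run D
t=9: queue=[D] q_used=2 → run D
t=10: (idle)
t=11: (idle)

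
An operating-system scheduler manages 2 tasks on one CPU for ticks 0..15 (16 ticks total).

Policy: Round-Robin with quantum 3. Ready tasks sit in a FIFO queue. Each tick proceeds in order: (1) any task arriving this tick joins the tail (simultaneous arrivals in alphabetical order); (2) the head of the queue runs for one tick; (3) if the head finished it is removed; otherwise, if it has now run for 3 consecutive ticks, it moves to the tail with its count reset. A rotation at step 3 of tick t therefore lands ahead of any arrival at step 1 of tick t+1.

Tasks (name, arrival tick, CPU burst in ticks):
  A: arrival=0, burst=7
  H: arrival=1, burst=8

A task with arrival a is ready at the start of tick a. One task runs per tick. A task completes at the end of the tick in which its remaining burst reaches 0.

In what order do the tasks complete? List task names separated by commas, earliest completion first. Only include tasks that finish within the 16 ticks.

completion order = A, H

t=0: queue=[A] q_used=0 → run A
t=1: queue=[A,H] q_used=1 → run A
t=2: queue=[A,H] q_used=2 → run A
t=3: queue=[H,A] q_used=0 → run H
t=4: queue=[H,A] q_used=1 → run H
t=5: queue=[H,A] q_used=2 → run H
t=6: queue=[A,H] q_used=0 → run A
t=7: queue=[A,H] q_used=1 → run A
t=8: queue=[A,H] q_used=2 → run A
t=9: queue=[H,A] q_used=0 → run H
t=10: queue=[H,A] q_used=1 → run H
t=11: queue=[H,A] q_used=2 → run H
t=12: queue=[A,H] q_used=0 → run A
t=13: queue=[H] q_used=0 → run H
t=14: queue=[H] q_used=1 → run H
t=15: (idle)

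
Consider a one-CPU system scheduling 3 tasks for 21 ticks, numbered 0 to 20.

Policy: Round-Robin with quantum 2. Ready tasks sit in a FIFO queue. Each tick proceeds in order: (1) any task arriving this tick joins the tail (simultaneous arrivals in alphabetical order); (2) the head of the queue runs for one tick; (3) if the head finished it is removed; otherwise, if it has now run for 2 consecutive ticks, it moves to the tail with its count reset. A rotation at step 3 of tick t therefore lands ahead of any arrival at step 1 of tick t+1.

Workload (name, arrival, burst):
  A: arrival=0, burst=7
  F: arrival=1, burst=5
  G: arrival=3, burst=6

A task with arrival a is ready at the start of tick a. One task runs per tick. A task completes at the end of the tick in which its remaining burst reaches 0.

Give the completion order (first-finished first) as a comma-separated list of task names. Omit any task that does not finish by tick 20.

completion order = F, A, G

t=0: queue=[A] q_used=0 → run A
t=1: queue=[A,F] q_used=1 → run A
t=2: queue=[F,A] q_used=0 → run F
t=3: queue=[F,A,G] q_used=1 → run F
t=4: queue=[A,G,F] q_used=0 → run A
t=5: queue=[A,G,F] q_used=1 → run A
t=6: queue=[G,F,A] q_used=0 → run G
t=7: queue=[G,F,A] q_used=1 → run G
t=8: queue=[F,A,G] q_used=0 → run F
t=9: queue=[F,A,G] q_used=1 → run F
t=10: queue=[A,G,F] q_used=0 → run A
t=11: queue=[A,G,F] q_used=1 → run A
t=12: queue=[G,F,A] q_used=0 → run G
t=13: queue=[G,F,A] q_used=1 → run G
t=14: queue=[F,A,G] q_used=0 → run F
t=15: queue=[A,G] q_used=0 → run A
t=16: queue=[G] q_used=0 → run G
t=17: queue=[G] q_used=1 → run G
t=18: (idle)
t=19: (idle)
t=20: (idle)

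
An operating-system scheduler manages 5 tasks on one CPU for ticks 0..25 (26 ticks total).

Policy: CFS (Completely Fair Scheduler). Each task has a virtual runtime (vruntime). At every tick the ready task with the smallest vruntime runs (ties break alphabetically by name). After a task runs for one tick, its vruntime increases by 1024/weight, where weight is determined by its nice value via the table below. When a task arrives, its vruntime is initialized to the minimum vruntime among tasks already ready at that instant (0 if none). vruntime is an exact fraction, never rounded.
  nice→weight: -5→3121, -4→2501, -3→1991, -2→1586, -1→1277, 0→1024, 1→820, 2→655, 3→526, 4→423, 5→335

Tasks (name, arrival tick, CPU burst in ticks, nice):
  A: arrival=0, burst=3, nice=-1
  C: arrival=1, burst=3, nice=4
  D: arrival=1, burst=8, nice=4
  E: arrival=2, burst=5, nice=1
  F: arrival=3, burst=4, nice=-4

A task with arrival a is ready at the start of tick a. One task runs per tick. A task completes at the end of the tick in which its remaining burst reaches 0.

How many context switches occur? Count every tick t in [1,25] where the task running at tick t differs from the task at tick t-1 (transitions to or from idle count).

t=0: vr[A=0] → run A
t=1: vr[A=1024/1277 C=1024/1277 D=1024/1277] → run A
t=2: vr[A=2048/1277 C=1024/1277 D=1024/1277 E=1024/1277] → run C
t=3: vr[A=2048/1277 C=1740800/540171 D=1024/1277 E=1024/1277 F=1024/1277] → run D
t=4: vr[A=2048/1277 C=1740800/540171 D=1740800/540171 E=1024/1277 F=1024/1277] → run E
t=5: vr[A=2048/1277 C=1740800/540171 D=1740800/540171 E=536832/261785 F=1024/1277] → run F
t=6: vr[A=2048/1277 C=1740800/540171 D=1740800/540171 E=536832/261785 F=3868672/3193777] → run F
t=7: vr[A=2048/1277 C=1740800/540171 D=1740800/540171 E=536832/261785 F=5176320/3193777] → run A
t=8: vr[C=1740800/540171 D=1740800/540171 E=536832/261785 F=5176320/3193777] → run F
t=9: vr[C=1740800/540171 D=1740800/540171 E=536832/261785 F=6483968/3193777] → run F
t=10: vr[C=1740800/540171 D=1740800/540171 E=536832/261785] → run E
t=11: vr[C=1740800/540171 D=1740800/540171 E=863744/261785] → run C
t=12: vr[C=3048448/540171 D=1740800/540171 E=863744/261785] → run D
t=13: vr[C=3048448/540171 D=3048448/540171 E=863744/261785] → run E
t=14: vr[C=3048448/540171 D=3048448/540171 E=1190656/261785] → run E
t=15: vr[C=3048448/540171 D=3048448/540171 E=1517568/261785] → run C
t=16: vr[D=3048448/540171 E=1517568/261785] → run D
t=17: vr[D=1452032/180057 E=1517568/261785] → run E
t=18: vr[D=1452032/180057] → run D
t=19: vr[D=5663744/540171] → run D
t=20: vr[D=6971392/540171] → run D
t=21: vr[D=2759680/180057] → run D
t=22: vr[D=9586688/540171] → run D
t=23: (idle)
t=24: (idle)
t=25: (idle)

context switches = 15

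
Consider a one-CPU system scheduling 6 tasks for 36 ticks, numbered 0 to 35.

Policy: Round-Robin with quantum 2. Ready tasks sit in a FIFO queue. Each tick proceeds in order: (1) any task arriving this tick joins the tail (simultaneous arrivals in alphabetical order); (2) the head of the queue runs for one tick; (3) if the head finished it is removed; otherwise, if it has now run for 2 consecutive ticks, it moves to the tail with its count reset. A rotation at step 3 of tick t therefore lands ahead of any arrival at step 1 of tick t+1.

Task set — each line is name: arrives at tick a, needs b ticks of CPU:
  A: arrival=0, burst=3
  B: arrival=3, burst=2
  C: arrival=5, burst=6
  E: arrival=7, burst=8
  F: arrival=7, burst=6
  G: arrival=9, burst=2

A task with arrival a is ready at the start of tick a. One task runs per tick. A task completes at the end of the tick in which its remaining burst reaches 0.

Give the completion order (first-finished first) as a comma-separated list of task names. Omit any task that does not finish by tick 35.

completion order = A, B, C, G, F, E

t=0: queue=[A] q_used=0 → run A
t=1: queue=[A] q_used=1 → run A
t=2: queue=[A] q_used=0 → run A
t=3: queue=[B] q_used=0 → run B
t=4: queue=[B] q_used=1 → run B
t=5: queue=[C] q_used=0 → run C
t=6: queue=[C] q_used=1 → run C
t=7: queue=[C,E,F] q_used=0 → run C
t=8: queue=[C,E,F] q_used=1 → run C
t=9: queue=[E,F,C,G] q_used=0 → run E
t=10: queue=[E,F,C,G] q_used=1 → run E
t=11: queue=[F,C,G,E] q_used=0 → run F
t=12: queue=[F,C,G,E] q_used=1 → run F
t=13: queue=[C,G,E,F] q_used=0 → run C
t=14: queue=[C,G,E,F] q_used=1 → run C
t=15: queue=[G,E,F] q_used=0 → run G
t=16: queue=[G,E,F] q_used=1 → run G
t=17: queue=[E,F] q_used=0 → run E
t=18: queue=[E,F] q_used=1 → run E
t=19: queue=[F,E] q_used=0 → run F
t=20: queue=[F,E] q_used=1 → run F
t=21: queue=[E,F] q_used=0 → run E
t=22: queue=[E,F] q_used=1 → run E
t=23: queue=[F,E] q_used=0 → run F
t=24: queue=[F,E] q_used=1 → run F
t=25: queue=[E] q_used=0 → run E
t=26: queue=[E] q_used=1 → run E
t=27: (idle)
t=28: (idle)
t=29: (idle)
t=30: (idle)
t=31: (idle)
t=32: (idle)
t=33: (idle)
t=34: (idle)
t=35: (idle)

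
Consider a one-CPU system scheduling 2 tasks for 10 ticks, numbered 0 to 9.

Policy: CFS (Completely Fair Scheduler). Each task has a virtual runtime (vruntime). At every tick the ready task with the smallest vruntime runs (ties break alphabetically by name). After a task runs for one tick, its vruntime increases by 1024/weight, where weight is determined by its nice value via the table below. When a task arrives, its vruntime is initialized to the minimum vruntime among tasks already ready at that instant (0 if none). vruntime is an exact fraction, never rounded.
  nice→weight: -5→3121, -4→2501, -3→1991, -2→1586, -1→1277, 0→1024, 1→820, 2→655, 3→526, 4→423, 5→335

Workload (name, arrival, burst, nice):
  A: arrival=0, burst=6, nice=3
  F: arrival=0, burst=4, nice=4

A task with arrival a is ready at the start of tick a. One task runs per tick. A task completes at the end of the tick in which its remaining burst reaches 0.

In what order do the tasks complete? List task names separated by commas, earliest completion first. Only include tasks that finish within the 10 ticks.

t=0: vr[A=0 F=0] → run A
t=1: vr[A=512/263 F=0] → run F
t=2: vr[A=512/263 F=1024/423] → run A
t=3: vr[A=1024/263 F=1024/423] → run F
t=4: vr[A=1024/263 F=2048/423] → run A
t=5: vr[A=1536/263 F=2048/423] → run F
t=6: vr[A=1536/263 F=1024/141] → run A
t=7: vr[A=2048/263 F=1024/141] → run F
t=8: vr[A=2048/263] → run A
t=9: vr[A=2560/263] → run A

completion order = F, A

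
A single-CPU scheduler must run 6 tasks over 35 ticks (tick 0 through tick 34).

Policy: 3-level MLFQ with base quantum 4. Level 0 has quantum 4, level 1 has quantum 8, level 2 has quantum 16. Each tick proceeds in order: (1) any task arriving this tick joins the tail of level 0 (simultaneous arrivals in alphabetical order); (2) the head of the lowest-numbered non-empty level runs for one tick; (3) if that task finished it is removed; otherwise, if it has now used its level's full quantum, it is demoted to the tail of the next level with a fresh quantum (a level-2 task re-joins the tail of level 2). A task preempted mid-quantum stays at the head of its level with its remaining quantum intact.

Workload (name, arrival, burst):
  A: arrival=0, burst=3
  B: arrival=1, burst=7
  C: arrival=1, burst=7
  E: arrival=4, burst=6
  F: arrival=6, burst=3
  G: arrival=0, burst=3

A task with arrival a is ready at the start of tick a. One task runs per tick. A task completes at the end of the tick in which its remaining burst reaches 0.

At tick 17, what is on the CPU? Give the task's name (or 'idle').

running at tick 17 = E

t=0: L0/L1/L2 = AG/-/- → run A
t=1: L0/L1/L2 = AGBC/-/- → run A
t=2: L0/L1/L2 = AGBC/-/- → run A
t=3: L0/L1/L2 = GBC/-/- → run G
t=4: L0/L1/L2 = GBCE/-/- → run G
t=5: L0/L1/L2 = GBCE/-/- → run G
t=6: L0/L1/L2 = BCEF/-/- → run B
t=7: L0/L1/L2 = BCEF/-/- → run B
t=8: L0/L1/L2 = BCEF/-/- → run B
t=9: L0/L1/L2 = BCEF/-/- → run B
t=10: L0/L1/L2 = CEF/B/- → run C
t=11: L0/L1/L2 = CEF/B/- → run C
t=12: L0/L1/L2 = CEF/B/- → run C
t=13: L0/L1/L2 = CEF/B/- → run C
t=14: L0/L1/L2 = EF/BC/- → run E
t=15: L0/L1/L2 = EF/BC/- → run E
t=16: L0/L1/L2 = EF/BC/- → run E
t=17: L0/L1/L2 = EF/BC/- → run E
t=18: L0/L1/L2 = F/BCE/- → run F
t=19: L0/L1/L2 = F/BCE/- → run F
t=20: L0/L1/L2 = F/BCE/- → run F
t=21: L0/L1/L2 = -/BCE/- → run B
t=22: L0/L1/L2 = -/BCE/- → run B
t=23: L0/L1/L2 = -/BCE/- → run B
t=24: L0/L1/L2 = -/CE/- → run C
t=25: L0/L1/L2 = -/CE/- → run C
t=26: L0/L1/L2 = -/CE/- → run C
t=27: L0/L1/L2 = -/E/- → run E
t=28: L0/L1/L2 = -/E/- → run E
t=29: (idle)
t=30: (idle)
t=31: (idle)
t=32: (idle)
t=33: (idle)
t=34: (idle)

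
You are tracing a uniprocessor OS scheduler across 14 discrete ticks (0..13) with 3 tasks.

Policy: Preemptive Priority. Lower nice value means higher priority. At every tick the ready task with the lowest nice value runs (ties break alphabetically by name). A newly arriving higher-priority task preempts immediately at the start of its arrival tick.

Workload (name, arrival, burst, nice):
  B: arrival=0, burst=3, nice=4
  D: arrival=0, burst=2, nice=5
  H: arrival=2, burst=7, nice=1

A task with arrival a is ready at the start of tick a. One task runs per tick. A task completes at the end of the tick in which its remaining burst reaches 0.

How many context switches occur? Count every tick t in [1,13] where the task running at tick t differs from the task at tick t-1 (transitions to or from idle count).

t=0: ready={B,D} → run B
t=1: ready={B,D} → run B
t=2: ready={B,D,H} → run H
t=3: ready={B,D,H} → run H
t=4: ready={B,D,H} → run H
t=5: ready={B,D,H} → run H
t=6: ready={B,D,H} → run H
t=7: ready={B,D,H} → run H
t=8: ready={B,D,H} → run H
t=9: ready={B,D} → run B
t=10: ready={D} → run D
t=11: ready={D} → run D
t=12: (idle)
t=13: (idle)

context switches = 4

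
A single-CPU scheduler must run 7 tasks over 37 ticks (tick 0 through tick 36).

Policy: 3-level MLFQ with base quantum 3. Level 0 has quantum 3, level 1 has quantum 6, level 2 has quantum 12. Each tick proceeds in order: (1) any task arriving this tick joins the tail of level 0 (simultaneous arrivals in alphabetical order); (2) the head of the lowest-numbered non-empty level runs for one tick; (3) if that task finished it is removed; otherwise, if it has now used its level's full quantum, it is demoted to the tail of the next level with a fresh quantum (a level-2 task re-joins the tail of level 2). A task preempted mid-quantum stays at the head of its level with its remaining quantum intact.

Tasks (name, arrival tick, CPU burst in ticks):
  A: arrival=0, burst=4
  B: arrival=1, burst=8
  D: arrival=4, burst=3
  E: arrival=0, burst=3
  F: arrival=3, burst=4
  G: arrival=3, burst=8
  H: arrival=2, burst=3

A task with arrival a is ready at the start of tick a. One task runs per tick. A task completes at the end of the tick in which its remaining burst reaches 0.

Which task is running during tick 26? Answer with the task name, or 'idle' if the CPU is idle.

t=0: L0/L1/L2 = AE/-/- → run A
t=1: L0/L1/L2 = AEB/-/- → run A
t=2: L0/L1/L2 = AEBH/-/- → run A
t=3: L0/L1/L2 = EBHFG/A/- → run E
t=4: L0/L1/L2 = EBHFGD/A/- → run E
t=5: L0/L1/L2 = EBHFGD/A/- → run E
t=6: L0/L1/L2 = BHFGD/A/- → run B
t=7: L0/L1/L2 = BHFGD/A/- → run B
t=8: L0/L1/L2 = BHFGD/A/- → run B
t=9: L0/L1/L2 = HFGD/AB/- → run H
t=10: L0/L1/L2 = HFGD/AB/- → run H
t=11: L0/L1/L2 = HFGD/AB/- → run H
t=12: L0/L1/L2 = FGD/AB/- → run F
t=13: L0/L1/L2 = FGD/AB/- → run F
t=14: L0/L1/L2 = FGD/AB/- → run F
t=15: L0/L1/L2 = GD/ABF/- → run G
t=16: L0/L1/L2 = GD/ABF/- → run G
t=17: L0/L1/L2 = GD/ABF/- → run G
t=18: L0/L1/L2 = D/ABFG/- → run D
t=19: L0/L1/L2 = D/ABFG/- → run D
t=20: L0/L1/L2 = D/ABFG/- → run D
t=21: L0/L1/L2 = -/ABFG/- → run A
t=22: L0/L1/L2 = -/BFG/- → run B
t=23: L0/L1/L2 = -/BFG/- → run B
t=24: L0/L1/L2 = -/BFG/- → run B
t=25: L0/L1/L2 = -/BFG/- → run B
t=26: L0/L1/L2 = -/BFG/- → run B
t=27: L0/L1/L2 = -/FG/- → run F
t=28: L0/L1/L2 = -/G/- → run G
t=29: L0/L1/L2 = -/G/- → run G
t=30: L0/L1/L2 = -/G/- → run G
t=31: L0/L1/L2 = -/G/- → run G
t=32: L0/L1/L2 = -/G/- → run G
t=33: (idle)
t=34: (idle)
t=35: (idle)
t=36: (idle)

running at tick 26 = B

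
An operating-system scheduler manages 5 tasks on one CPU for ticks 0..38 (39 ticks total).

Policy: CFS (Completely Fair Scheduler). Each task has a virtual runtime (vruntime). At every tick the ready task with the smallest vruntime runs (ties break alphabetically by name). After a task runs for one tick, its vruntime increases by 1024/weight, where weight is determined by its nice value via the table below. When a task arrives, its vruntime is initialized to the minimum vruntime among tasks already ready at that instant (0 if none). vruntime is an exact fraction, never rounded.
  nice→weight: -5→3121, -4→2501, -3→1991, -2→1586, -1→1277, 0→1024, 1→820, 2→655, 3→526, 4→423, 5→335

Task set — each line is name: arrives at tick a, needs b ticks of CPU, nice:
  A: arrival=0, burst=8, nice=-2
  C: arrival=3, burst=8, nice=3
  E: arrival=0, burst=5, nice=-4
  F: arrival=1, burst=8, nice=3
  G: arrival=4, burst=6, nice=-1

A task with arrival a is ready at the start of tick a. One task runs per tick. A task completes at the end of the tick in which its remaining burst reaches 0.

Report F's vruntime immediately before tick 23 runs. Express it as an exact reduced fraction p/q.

vruntime(F, start of tick 23) = 1536/263

t=0: vr[A=0 E=0] → run A
t=1: vr[A=512/793 E=0 F=0] → run E
t=2: vr[A=512/793 E=1024/2501 F=0] → run F
t=3: vr[A=512/793 C=1024/2501 E=1024/2501 F=512/263] → run C
t=4: vr[A=512/793 C=1549824/657763 E=1024/2501 F=512/263 G=1024/2501] → run E
t=5: vr[A=512/793 C=1549824/657763 E=2048/2501 F=512/263 G=1024/2501] → run G
t=6: vr[A=512/793 C=1549824/657763 E=2048/2501 F=512/263 G=3868672/3193777] → run A
t=7: vr[A=1024/793 C=1549824/657763 E=2048/2501 F=512/263 G=3868672/3193777] → run E
t=8: vr[A=1024/793 C=1549824/657763 E=3072/2501 F=512/263 G=3868672/3193777] → run G
t=9: vr[A=1024/793 C=1549824/657763 E=3072/2501 F=512/263 G=6429696/3193777] → run E
t=10: vr[A=1024/793 C=1549824/657763 E=4096/2501 F=512/263 G=6429696/3193777] → run A
t=11: vr[A=1536/793 C=1549824/657763 E=4096/2501 F=512/263 G=6429696/3193777] → run E
t=12: vr[A=1536/793 C=1549824/657763 F=512/263 G=6429696/3193777] → run A
t=13: vr[A=2048/793 C=1549824/657763 F=512/263 G=6429696/3193777] → run F
t=14: vr[A=2048/793 C=1549824/657763 F=1024/263 G=6429696/3193777] → run G
t=15: vr[A=2048/793 C=1549824/657763 F=1024/263 G=8990720/3193777] → run C
t=16: vr[A=2048/793 C=2830336/657763 F=1024/263 G=8990720/3193777] → run A
t=17: vr[A=2560/793 C=2830336/657763 F=1024/263 G=8990720/3193777] → run G
t=18: vr[A=2560/793 C=2830336/657763 F=1024/263 G=11551744/3193777] → run A
t=19: vr[A=3072/793 C=2830336/657763 F=1024/263 G=11551744/3193777] → run G
t=20: vr[A=3072/793 C=2830336/657763 F=1024/263 G=14112768/3193777] → run A
t=21: vr[A=3584/793 C=2830336/657763 F=1024/263 G=14112768/3193777] → run F
t=22: vr[A=3584/793 C=2830336/657763 F=1536/263 G=14112768/3193777] → run C
t=23: vr[A=3584/793 C=4110848/657763 F=1536/263 G=14112768/3193777] → run G
t=24: vr[A=3584/793 C=4110848/657763 F=1536/263] → run A
t=25: vr[C=4110848/657763 F=1536/263] → run F
t=26: vr[C=4110848/657763 F=2048/263] → run C
t=27: vr[C=5391360/657763 F=2048/263] → run F
t=28: vr[C=5391360/657763 F=2560/263] → run C
t=29: vr[C=6671872/657763 F=2560/263] → run F
t=30: vr[C=6671872/657763 F=3072/263] → run C
t=31: vr[C=7952384/657763 F=3072/263] → run F
t=32: vr[C=7952384/657763 F=3584/263] → run C
t=33: vr[C=9232896/657763 F=3584/263] → run F
t=34: vr[C=9232896/657763] → run C
t=35: (idle)
t=36: (idle)
t=37: (idle)
t=38: (idle)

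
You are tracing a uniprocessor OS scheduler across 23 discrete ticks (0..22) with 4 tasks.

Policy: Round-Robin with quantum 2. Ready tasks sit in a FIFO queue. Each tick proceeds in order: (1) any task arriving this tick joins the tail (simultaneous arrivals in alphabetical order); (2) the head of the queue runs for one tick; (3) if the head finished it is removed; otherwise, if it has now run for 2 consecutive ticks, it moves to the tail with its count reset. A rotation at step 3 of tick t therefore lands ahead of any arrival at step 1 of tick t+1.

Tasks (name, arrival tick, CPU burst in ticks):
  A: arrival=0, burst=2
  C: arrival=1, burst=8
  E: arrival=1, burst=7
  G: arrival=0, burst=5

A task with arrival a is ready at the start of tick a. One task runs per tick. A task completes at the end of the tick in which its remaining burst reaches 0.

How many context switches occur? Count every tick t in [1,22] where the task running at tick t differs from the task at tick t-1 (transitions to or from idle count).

t=0: queue=[A,G] q_used=0 → run A
t=1: queue=[A,G,C,E] q_used=1 → run A
t=2: queue=[G,C,E] q_used=0 → run G
t=3: queue=[G,C,E] q_used=1 → run G
t=4: queue=[C,E,G] q_used=0 → run C
t=5: queue=[C,E,G] q_used=1 → run C
t=6: queue=[E,G,C] q_used=0 → run E
t=7: queue=[E,G,C] q_used=1 → run E
t=8: queue=[G,C,E] q_used=0 → run G
t=9: queue=[G,C,E] q_used=1 → run G
t=10: queue=[C,E,G] q_used=0 → run C
t=11: queue=[C,E,G] q_used=1 → run C
t=12: queue=[E,G,C] q_used=0 → run E
t=13: queue=[E,G,C] q_used=1 → run E
t=14: queue=[G,C,E] q_used=0 → run G
t=15: queue=[C,E] q_used=0 → run C
t=16: queue=[C,E] q_used=1 → run C
t=17: queue=[E,C] q_used=0 → run E
t=18: queue=[E,C] q_used=1 → run E
t=19: queue=[C,E] q_used=0 → run C
t=20: queue=[C,E] q_used=1 → run C
t=21: queue=[E] q_used=0 → run E
t=22: (idle)

context switches = 12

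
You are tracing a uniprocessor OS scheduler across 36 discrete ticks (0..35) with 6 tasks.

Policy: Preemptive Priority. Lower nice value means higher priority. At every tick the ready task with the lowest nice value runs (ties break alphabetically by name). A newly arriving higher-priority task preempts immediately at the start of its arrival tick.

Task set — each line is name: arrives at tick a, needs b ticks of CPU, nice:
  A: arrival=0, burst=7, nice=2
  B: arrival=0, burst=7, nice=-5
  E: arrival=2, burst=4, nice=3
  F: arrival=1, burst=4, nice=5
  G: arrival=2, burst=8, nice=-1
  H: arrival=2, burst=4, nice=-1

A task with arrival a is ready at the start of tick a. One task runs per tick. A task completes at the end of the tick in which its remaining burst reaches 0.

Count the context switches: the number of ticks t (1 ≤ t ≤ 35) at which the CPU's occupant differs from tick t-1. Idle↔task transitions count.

context switches = 6

t=0: ready={A,B} → run B
t=1: ready={A,B,F} → run B
t=2: ready={A,B,E,F,G,H} → run B
t=3: ready={A,B,E,F,G,H} → run B
t=4: ready={A,B,E,F,G,H} → run B
t=5: ready={A,B,E,F,G,H} → run B
t=6: ready={A,B,E,F,G,H} → run B
t=7: ready={A,E,F,G,H} → run G
t=8: ready={A,E,F,G,H} → run G
t=9: ready={A,E,F,G,H} → run G
t=10: ready={A,E,F,G,H} → run G
t=11: ready={A,E,F,G,H} → run G
t=12: ready={A,E,F,G,H} → run G
t=13: ready={A,E,F,G,H} → run G
t=14: ready={A,E,F,G,H} → run G
t=15: ready={A,E,F,H} → run H
t=16: ready={A,E,F,H} → run H
t=17: ready={A,E,F,H} → run H
t=18: ready={A,E,F,H} → run H
t=19: ready={A,E,F} → run A
t=20: ready={A,E,F} → run A
t=21: ready={A,E,F} → run A
t=22: ready={A,E,F} → run A
t=23: ready={A,E,F} → run A
t=24: ready={A,E,F} → run A
t=25: ready={A,E,F} → run A
t=26: ready={E,F} → run E
t=27: ready={E,F} → run E
t=28: ready={E,F} → run E
t=29: ready={E,F} → run E
t=30: ready={F} → run F
t=31: ready={F} → run F
t=32: ready={F} → run F
t=33: ready={F} → run F
t=34: (idle)
t=35: (idle)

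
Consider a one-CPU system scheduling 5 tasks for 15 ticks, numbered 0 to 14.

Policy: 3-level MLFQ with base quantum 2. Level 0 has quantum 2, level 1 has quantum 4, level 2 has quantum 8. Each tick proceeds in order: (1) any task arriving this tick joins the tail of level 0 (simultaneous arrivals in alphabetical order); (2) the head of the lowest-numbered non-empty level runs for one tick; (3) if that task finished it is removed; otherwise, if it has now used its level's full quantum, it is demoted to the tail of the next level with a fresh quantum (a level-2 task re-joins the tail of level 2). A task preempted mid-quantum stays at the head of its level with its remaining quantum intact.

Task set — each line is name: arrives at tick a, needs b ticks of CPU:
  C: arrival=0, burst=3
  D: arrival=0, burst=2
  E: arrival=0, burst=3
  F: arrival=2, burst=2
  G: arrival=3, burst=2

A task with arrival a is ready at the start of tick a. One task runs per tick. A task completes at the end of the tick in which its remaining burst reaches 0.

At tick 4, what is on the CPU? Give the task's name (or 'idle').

running at tick 4 = E

t=0: L0/L1/L2 = CDE/-/- → run C
t=1: L0/L1/L2 = CDE/-/- → run C
t=2: L0/L1/L2 = DEF/C/- → run D
t=3: L0/L1/L2 = DEFG/C/- → run D
t=4: L0/L1/L2 = EFG/C/- → run E
t=5: L0/L1/L2 = EFG/C/- → run E
t=6: L0/L1/L2 = FG/CE/- → run F
t=7: L0/L1/L2 = FG/CE/- → run F
t=8: L0/L1/L2 = G/CE/- → run G
t=9: L0/L1/L2 = G/CE/- → run G
t=10: L0/L1/L2 = -/CE/- → run C
t=11: L0/L1/L2 = -/E/- → run E
t=12: (idle)
t=13: (idle)
t=14: (idle)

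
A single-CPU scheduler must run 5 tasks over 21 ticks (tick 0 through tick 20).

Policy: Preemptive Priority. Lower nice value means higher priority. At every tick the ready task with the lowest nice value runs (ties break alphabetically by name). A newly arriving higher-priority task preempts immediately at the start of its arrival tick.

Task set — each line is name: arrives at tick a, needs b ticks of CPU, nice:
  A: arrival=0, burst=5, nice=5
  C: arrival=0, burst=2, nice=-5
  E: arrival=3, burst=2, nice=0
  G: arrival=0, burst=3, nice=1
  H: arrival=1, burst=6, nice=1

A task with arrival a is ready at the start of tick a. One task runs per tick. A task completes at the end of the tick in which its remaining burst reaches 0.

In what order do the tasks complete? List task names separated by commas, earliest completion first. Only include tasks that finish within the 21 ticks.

completion order = C, E, G, H, A

t=0: ready={A,C,G} → run C
t=1: ready={A,C,G,H} → run C
t=2: ready={A,G,H} → run G
t=3: ready={A,E,G,H} → run E
t=4: ready={A,E,G,H} → run E
t=5: ready={A,G,H} → run G
t=6: ready={A,G,H} → run G
t=7: ready={A,H} → run H
t=8: ready={A,H} → run H
t=9: ready={A,H} → run H
t=10: ready={A,H} → run H
t=11: ready={A,H} → run H
t=12: ready={A,H} → run H
t=13: ready={A} → run A
t=14: ready={A} → run A
t=15: ready={A} → run A
t=16: ready={A} → run A
t=17: ready={A} → run A
t=18: (idle)
t=19: (idle)
t=20: (idle)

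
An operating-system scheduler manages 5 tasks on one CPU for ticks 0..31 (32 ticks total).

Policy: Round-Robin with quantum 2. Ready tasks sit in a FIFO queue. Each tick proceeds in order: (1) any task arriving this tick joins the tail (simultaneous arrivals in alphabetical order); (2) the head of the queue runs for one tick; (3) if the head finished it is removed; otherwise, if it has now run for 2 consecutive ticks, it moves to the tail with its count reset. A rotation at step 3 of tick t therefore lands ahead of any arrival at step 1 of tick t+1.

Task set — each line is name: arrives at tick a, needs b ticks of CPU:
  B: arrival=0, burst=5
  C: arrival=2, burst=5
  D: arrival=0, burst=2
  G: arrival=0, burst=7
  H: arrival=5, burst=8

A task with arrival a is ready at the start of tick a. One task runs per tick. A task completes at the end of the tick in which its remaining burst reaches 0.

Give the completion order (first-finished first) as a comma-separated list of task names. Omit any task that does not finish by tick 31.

completion order = D, B, C, G, H

t=0: queue=[B,D,G] q_used=0 → run B
t=1: queue=[B,D,G] q_used=1 → run B
t=2: queue=[D,G,B,C] q_used=0 → run D
t=3: queue=[D,G,B,C] q_used=1 → run D
t=4: queue=[G,B,C] q_used=0 → run G
t=5: queue=[G,B,C,H] q_used=1 → run G
t=6: queue=[B,C,H,G] q_used=0 → run B
t=7: queue=[B,C,H,G] q_used=1 → run B
t=8: queue=[C,H,G,B] q_used=0 → run C
t=9: queue=[C,H,G,B] q_used=1 → run C
t=10: queue=[H,G,B,C] q_used=0 → run H
t=11: queue=[H,G,B,C] q_used=1 → run H
t=12: queue=[G,B,C,H] q_used=0 → run G
t=13: queue=[G,B,C,H] q_used=1 → run G
t=14: queue=[B,C,H,G] q_used=0 → run B
t=15: queue=[C,H,G] q_used=0 → run C
t=16: queue=[C,H,G] q_used=1 → run C
t=17: queue=[H,G,C] q_used=0 → run H
t=18: queue=[H,G,C] q_used=1 → run H
t=19: queue=[G,C,H] q_used=0 → run G
t=20: queue=[G,C,H] q_used=1 → run G
t=21: queue=[C,H,G] q_used=0 → run C
t=22: queue=[H,G] q_used=0 → run H
t=23: queue=[H,G] q_used=1 → run H
t=24: queue=[G,H] q_used=0 → run G
t=25: queue=[H] q_used=0 → run H
t=26: queue=[H] q_used=1 → run H
t=27: (idle)
t=28: (idle)
t=29: (idle)
t=30: (idle)
t=31: (idle)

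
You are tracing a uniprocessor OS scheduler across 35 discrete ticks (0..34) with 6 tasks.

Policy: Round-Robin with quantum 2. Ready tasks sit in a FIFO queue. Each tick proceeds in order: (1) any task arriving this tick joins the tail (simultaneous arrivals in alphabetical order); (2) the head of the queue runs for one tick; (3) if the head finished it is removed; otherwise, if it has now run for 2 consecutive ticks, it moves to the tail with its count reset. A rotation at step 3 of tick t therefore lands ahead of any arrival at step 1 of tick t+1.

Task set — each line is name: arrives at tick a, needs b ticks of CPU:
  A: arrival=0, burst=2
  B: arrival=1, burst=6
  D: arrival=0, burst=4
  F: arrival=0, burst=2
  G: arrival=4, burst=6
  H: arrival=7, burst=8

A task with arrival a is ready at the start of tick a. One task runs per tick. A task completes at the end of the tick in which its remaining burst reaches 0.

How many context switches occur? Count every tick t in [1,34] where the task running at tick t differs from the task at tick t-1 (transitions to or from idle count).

context switches = 13

t=0: queue=[A,D,F] q_used=0 → run A
t=1: queue=[A,D,F,B] q_used=1 → run A
t=2: queue=[D,F,B] q_used=0 → run D
t=3: queue=[D,F,B] q_used=1 → run D
t=4: queue=[F,B,D,G] q_used=0 → run F
t=5: queue=[F,B,D,G] q_used=1 → run F
t=6: queue=[B,D,G] q_used=0 → run B
t=7: queue=[B,D,G,H] q_used=1 → run B
t=8: queue=[D,G,H,B] q_used=0 → run D
t=9: queue=[D,G,H,B] q_used=1 → run D
t=10: queue=[G,H,B] q_used=0 → run G
t=11: queue=[G,H,B] q_used=1 → run G
t=12: queue=[H,B,G] q_used=0 → run H
t=13: queue=[H,B,G] q_used=1 → run H
t=14: queue=[B,G,H] q_used=0 → run B
t=15: queue=[B,G,H] q_used=1 → run B
t=16: queue=[G,H,B] q_used=0 → run G
t=17: queue=[G,H,B] q_used=1 → run G
t=18: queue=[H,B,G] q_used=0 → run H
t=19: queue=[H,B,G] q_used=1 → run H
t=20: queue=[B,G,H] q_used=0 → run B
t=21: queue=[B,G,H] q_used=1 → run B
t=22: queue=[G,H] q_used=0 → run G
t=23: queue=[G,H] q_used=1 → run G
t=24: queue=[H] q_used=0 → run H
t=25: queue=[H] q_used=1 → run H
t=26: queue=[H] q_used=0 → run H
t=27: queue=[H] q_used=1 → run H
t=28: (idle)
t=29: (idle)
t=30: (idle)
t=31: (idle)
t=32: (idle)
t=33: (idle)
t=34: (idle)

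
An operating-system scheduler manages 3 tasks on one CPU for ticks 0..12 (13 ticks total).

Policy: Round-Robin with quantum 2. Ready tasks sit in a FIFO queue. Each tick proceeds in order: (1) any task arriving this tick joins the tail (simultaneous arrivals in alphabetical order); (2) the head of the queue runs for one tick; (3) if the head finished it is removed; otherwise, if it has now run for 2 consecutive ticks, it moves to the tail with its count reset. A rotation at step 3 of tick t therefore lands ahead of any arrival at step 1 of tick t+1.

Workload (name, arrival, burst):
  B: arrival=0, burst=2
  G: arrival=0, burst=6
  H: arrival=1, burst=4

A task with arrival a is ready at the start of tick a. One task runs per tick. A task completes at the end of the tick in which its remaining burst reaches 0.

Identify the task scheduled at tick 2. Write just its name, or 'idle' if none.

t=0: queue=[B,G] q_used=0 → run B
t=1: queue=[B,G,H] q_used=1 → run B
t=2: queue=[G,H] q_used=0 → run G
t=3: queue=[G,H] q_used=1 → run G
t=4: queue=[H,G] q_used=0 → run H
t=5: queue=[H,G] q_used=1 → run H
t=6: queue=[G,H] q_used=0 → run G
t=7: queue=[G,H] q_used=1 → run G
t=8: queue=[H,G] q_used=0 → run H
t=9: queue=[H,G] q_used=1 → run H
t=10: queue=[G] q_used=0 → run G
t=11: queue=[G] q_used=1 → run G
t=12: (idle)

running at tick 2 = G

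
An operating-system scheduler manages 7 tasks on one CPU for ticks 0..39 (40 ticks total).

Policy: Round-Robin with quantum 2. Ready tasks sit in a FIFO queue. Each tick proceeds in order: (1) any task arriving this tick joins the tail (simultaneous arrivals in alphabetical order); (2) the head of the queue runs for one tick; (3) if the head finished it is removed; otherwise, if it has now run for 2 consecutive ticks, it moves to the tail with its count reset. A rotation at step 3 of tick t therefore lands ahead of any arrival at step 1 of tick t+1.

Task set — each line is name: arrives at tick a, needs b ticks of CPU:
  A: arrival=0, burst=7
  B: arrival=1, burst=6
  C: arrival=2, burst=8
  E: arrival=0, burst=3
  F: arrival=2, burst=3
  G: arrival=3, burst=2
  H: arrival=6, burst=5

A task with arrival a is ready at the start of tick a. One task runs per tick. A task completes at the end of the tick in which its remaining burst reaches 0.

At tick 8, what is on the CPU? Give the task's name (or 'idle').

t=0: queue=[A,E] q_used=0 → run A
t=1: queue=[A,E,B] q_used=1 → run A
t=2: queue=[E,B,A,C,F] q_used=0 → run E
t=3: queue=[E,B,A,C,F,G] q_used=1 → run E
t=4: queue=[B,A,C,F,G,E] q_used=0 → run B
t=5: queue=[B,A,C,F,G,E] q_used=1 → run B
t=6: queue=[A,C,F,G,E,B,H] q_used=0 → run A
t=7: queue=[A,C,F,G,E,B,H] q_used=1 → run A
t=8: queue=[C,F,G,E,B,H,A] q_used=0 → run C
t=9: queue=[C,F,G,E,B,H,A] q_used=1 → run C
t=10: queue=[F,G,E,B,H,A,C] q_used=0 → run F
t=11: queue=[F,G,E,B,H,A,C] q_used=1 → run F
t=12: queue=[G,E,B,H,A,C,F] q_used=0 → run G
t=13: queue=[G,E,B,H,A,C,F] q_used=1 → run G
t=14: queue=[E,B,H,A,C,F] q_used=0 → run E
t=15: queue=[B,H,A,C,F] q_used=0 → run B
t=16: queue=[B,H,A,C,F] q_used=1 → run B
t=17: queue=[H,A,C,F,B] q_used=0 → run H
t=18: queue=[H,A,C,F,B] q_used=1 → run H
t=19: queue=[A,C,F,B,H] q_used=0 → run A
t=20: queue=[A,C,F,B,H] q_used=1 → run A
t=21: queue=[C,F,B,H,A] q_used=0 → run C
t=22: queue=[C,F,B,H,A] q_used=1 → run C
t=23: queue=[F,B,H,A,C] q_used=0 → run F
t=24: queue=[B,H,A,C] q_used=0 → run B
t=25: queue=[B,H,A,C] q_used=1 → run B
t=26: queue=[H,A,C] q_used=0 → run H
t=27: queue=[H,A,C] q_used=1 → run H
t=28: queue=[A,C,H] q_used=0 → run A
t=29: queue=[C,H] q_used=0 → run C
t=30: queue=[C,H] q_used=1 → run C
t=31: queue=[H,C] q_used=0 → run H
t=32: queue=[C] q_used=0 → run C
t=33: queue=[C] q_used=1 → run C
t=34: (idle)
t=35: (idle)
t=36: (idle)
t=37: (idle)
t=38: (idle)
t=39: (idle)

running at tick 8 = C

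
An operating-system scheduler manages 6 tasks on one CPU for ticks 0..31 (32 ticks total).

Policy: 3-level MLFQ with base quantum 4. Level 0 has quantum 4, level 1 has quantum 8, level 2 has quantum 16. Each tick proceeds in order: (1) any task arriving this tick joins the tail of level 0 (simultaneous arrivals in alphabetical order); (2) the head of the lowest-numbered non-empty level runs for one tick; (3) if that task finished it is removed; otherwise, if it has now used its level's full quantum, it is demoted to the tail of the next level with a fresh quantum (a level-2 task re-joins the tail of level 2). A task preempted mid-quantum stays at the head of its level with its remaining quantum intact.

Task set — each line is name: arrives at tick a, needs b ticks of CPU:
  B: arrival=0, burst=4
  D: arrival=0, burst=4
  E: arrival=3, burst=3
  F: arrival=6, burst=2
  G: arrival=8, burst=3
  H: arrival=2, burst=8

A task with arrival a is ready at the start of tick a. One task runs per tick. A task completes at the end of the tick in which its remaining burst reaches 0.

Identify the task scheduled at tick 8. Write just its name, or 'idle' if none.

t=0: L0/L1/L2 = BD/-/- → run B
t=1: L0/L1/L2 = BD/-/- → run B
t=2: L0/L1/L2 = BDH/-/- → run B
t=3: L0/L1/L2 = BDHE/-/- → run B
t=4: L0/L1/L2 = DHE/-/- → run D
t=5: L0/L1/L2 = DHE/-/- → run D
t=6: L0/L1/L2 = DHEF/-/- → run D
t=7: L0/L1/L2 = DHEF/-/- → run D
t=8: L0/L1/L2 = HEFG/-/- → run H
t=9: L0/L1/L2 = HEFG/-/- → run H
t=10: L0/L1/L2 = HEFG/-/- → run H
t=11: L0/L1/L2 = HEFG/-/- → run H
t=12: L0/L1/L2 = EFG/H/- → run E
t=13: L0/L1/L2 = EFG/H/- → run E
t=14: L0/L1/L2 = EFG/H/- → run E
t=15: L0/L1/L2 = FG/H/- → run F
t=16: L0/L1/L2 = FG/H/- → run F
t=17: L0/L1/L2 = G/H/- → run G
t=18: L0/L1/L2 = G/H/- → run G
t=19: L0/L1/L2 = G/H/- → run G
t=20: L0/L1/L2 = -/H/- → run H
t=21: L0/L1/L2 = -/H/- → run H
t=22: L0/L1/L2 = -/H/- → run H
t=23: L0/L1/L2 = -/H/- → run H
t=24: (idle)
t=25: (idle)
t=26: (idle)
t=27: (idle)
t=28: (idle)
t=29: (idle)
t=30: (idle)
t=31: (idle)

running at tick 8 = H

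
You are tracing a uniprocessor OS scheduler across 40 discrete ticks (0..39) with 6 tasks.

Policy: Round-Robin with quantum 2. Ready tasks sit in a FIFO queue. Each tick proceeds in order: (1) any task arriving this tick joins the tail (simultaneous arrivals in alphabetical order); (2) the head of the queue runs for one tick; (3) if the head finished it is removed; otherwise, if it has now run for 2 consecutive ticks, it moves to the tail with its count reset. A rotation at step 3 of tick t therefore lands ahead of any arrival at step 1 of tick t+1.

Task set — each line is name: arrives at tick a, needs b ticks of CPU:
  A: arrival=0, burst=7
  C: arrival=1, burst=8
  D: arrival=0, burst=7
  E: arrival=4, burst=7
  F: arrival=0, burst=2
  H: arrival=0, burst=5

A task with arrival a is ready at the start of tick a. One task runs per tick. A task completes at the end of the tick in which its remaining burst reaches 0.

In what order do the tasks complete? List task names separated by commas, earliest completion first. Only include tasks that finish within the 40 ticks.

completion order = F, H, A, D, C, E

t=0: queue=[A,D,F,H] q_used=0 → run A
t=1: queue=[A,D,F,H,C] q_used=1 → run A
t=2: queue=[D,F,H,C,A] q_used=0 → run D
t=3: queue=[D,F,H,C,A] q_used=1 → run D
t=4: queue=[F,H,C,A,D,E] q_used=0 → run F
t=5: queue=[F,H,C,A,D,E] q_used=1 → run F
t=6: queue=[H,C,A,D,E] q_used=0 → run H
t=7: queue=[H,C,A,D,E] q_used=1 → run H
t=8: queue=[C,A,D,E,H] q_used=0 → run C
t=9: queue=[C,A,D,E,H] q_used=1 → run C
t=10: queue=[A,D,E,H,C] q_used=0 → run A
t=11: queue=[A,D,E,H,C] q_used=1 → run A
t=12: queue=[D,E,H,C,A] q_used=0 → run D
t=13: queue=[D,E,H,C,A] q_used=1 → run D
t=14: queue=[E,H,C,A,D] q_used=0 → run E
t=15: queue=[E,H,C,A,D] q_used=1 → run E
t=16: queue=[H,C,A,D,E] q_used=0 → run H
t=17: queue=[H,C,A,D,E] q_used=1 → run H
t=18: queue=[C,A,D,E,H] q_used=0 → run C
t=19: queue=[C,A,D,E,H] q_used=1 → run C
t=20: queue=[A,D,E,H,C] q_used=0 → run A
t=21: queue=[A,D,E,H,C] q_used=1 → run A
t=22: queue=[D,E,H,C,A] q_used=0 → run D
t=23: queue=[D,E,H,C,A] q_used=1 → run D
t=24: queue=[E,H,C,A,D] q_used=0 → run E
t=25: queue=[E,H,C,A,D] q_used=1 → run E
t=26: queue=[H,C,A,D,E] q_used=0 → run H
t=27: queue=[C,A,D,E] q_used=0 → run C
t=28: queue=[C,A,D,E] q_used=1 → run C
t=29: queue=[A,D,E,C] q_used=0 → run A
t=30: queue=[D,E,C] q_used=0 → run D
t=31: queue=[E,C] q_used=0 → run E
t=32: queue=[E,C] q_used=1 → run E
t=33: queue=[C,E] q_used=0 → run C
t=34: queue=[C,E] q_used=1 → run C
t=35: queue=[E] q_used=0 → run E
t=36: (idle)
t=37: (idle)
t=38: (idle)
t=39: (idle)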